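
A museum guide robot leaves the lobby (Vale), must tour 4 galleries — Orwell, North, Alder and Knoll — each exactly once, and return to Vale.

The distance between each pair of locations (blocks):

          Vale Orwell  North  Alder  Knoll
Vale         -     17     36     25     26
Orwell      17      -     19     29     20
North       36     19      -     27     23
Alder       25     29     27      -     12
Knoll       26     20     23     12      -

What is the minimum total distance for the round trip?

Shortest round trip = 96 blocks.

With 4 stops there are 4!/2 = 12 distinct round trips (a route and its reverse cost the same).
Vale → Orwell → North → Alder → Knoll → Vale: 17+19+27+12+26 = 101
Vale → Orwell → North → Knoll → Alder → Vale: 17+19+23+12+25 = 96
Vale → Orwell → Alder → North → Knoll → Vale: 17+29+27+23+26 = 122
Vale → Orwell → Alder → Knoll → North → Vale: 17+29+12+23+36 = 117
Vale → Orwell → Knoll → North → Alder → Vale: 17+20+23+27+25 = 112
Vale → Orwell → Knoll → Alder → North → Vale: 17+20+12+27+36 = 112
Vale → North → Orwell → Alder → Knoll → Vale: 36+19+29+12+26 = 122
Vale → North → Orwell → Knoll → Alder → Vale: 36+19+20+12+25 = 112
Vale → North → Alder → Orwell → Knoll → Vale: 36+27+29+20+26 = 138
Vale → North → Knoll → Orwell → Alder → Vale: 36+23+20+29+25 = 133
Vale → Alder → Orwell → North → Knoll → Vale: 25+29+19+23+26 = 122
Vale → Alder → North → Orwell → Knoll → Vale: 25+27+19+20+26 = 117
The minimum is 96.
One optimal route: Vale → Orwell → North → Knoll → Alder → Vale (or its reverse).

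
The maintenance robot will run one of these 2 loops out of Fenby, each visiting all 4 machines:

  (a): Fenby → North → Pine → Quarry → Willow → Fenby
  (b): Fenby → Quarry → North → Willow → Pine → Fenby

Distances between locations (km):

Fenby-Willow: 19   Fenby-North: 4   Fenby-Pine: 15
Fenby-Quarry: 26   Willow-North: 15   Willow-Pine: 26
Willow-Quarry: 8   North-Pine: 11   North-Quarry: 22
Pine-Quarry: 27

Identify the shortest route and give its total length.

(a): 4 + 11 + 27 + 8 + 19 = 69
(b): 26 + 22 + 15 + 26 + 15 = 104

Shortest is (a), total 69 km.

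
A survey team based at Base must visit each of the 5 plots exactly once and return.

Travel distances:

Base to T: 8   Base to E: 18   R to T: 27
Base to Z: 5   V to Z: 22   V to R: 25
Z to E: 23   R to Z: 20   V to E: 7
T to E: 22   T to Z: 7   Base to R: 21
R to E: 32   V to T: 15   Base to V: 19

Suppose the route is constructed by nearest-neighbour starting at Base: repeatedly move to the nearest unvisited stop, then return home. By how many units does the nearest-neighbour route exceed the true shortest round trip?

The nearest-neighbour route is 2 longer than optimal.

From Base: Z=5, T=8, E=18, V=19, R=21 → choose Z (5).
From Z: T=7, R=20, V=22, E=23 → choose T (7).
From T: V=15, E=22, R=27 → choose V (15).
From V: E=7, R=25 → choose E (7).
From E: R=32 → choose R (32).
NN route Base → Z → T → V → E → R → Base costs 87.
Optimal: Base → T → Z → R → V → E → Base costs 85 (by enumerating all 60 distinct tours).
Excess = 87 − 85 = 2.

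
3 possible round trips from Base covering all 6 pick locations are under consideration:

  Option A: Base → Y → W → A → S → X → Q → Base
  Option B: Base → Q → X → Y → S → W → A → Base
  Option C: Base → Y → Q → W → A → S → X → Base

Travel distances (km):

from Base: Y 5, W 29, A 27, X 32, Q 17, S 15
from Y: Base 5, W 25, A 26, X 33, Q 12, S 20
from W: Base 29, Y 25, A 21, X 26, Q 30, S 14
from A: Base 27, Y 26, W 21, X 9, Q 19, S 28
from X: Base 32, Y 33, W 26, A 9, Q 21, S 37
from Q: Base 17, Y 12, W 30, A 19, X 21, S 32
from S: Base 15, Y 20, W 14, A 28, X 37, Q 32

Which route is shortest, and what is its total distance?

Shortest is Option B, total 153 km.

Option A: 5 + 25 + 21 + 28 + 37 + 21 + 17 = 154
Option B: 17 + 21 + 33 + 20 + 14 + 21 + 27 = 153
Option C: 5 + 12 + 30 + 21 + 28 + 37 + 32 = 165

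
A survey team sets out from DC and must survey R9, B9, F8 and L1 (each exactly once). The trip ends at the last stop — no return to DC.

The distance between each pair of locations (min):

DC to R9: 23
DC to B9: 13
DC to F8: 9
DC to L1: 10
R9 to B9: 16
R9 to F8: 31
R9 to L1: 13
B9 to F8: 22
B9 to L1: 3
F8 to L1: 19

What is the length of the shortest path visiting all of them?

Shortest open route: 47 min.

There are 4! = 24 possible orderings.
DC - R9 - B9 - F8 - L1: 23+16+22+19 = 80
DC - R9 - B9 - L1 - F8: 23+16+3+19 = 61
DC - R9 - F8 - B9 - L1: 23+31+22+3 = 79
DC - R9 - F8 - L1 - B9: 23+31+19+3 = 76
DC - R9 - L1 - B9 - F8: 23+13+3+22 = 61
DC - R9 - L1 - F8 - B9: 23+13+19+22 = 77
DC - B9 - R9 - F8 - L1: 13+16+31+19 = 79
DC - B9 - R9 - L1 - F8: 13+16+13+19 = 61
DC - B9 - F8 - R9 - L1: 13+22+31+13 = 79
DC - B9 - F8 - L1 - R9: 13+22+19+13 = 67
DC - B9 - L1 - R9 - F8: 13+3+13+31 = 60
DC - B9 - L1 - F8 - R9: 13+3+19+31 = 66
DC - F8 - R9 - B9 - L1: 9+31+16+3 = 59
DC - F8 - R9 - L1 - B9: 9+31+13+3 = 56
… (10 more)
DC - F8 - B9 - L1 - R9: 9+22+3+13 = 47  ← best
The minimum is 47.
One shortest path: DC → F8 → B9 → L1 → R9.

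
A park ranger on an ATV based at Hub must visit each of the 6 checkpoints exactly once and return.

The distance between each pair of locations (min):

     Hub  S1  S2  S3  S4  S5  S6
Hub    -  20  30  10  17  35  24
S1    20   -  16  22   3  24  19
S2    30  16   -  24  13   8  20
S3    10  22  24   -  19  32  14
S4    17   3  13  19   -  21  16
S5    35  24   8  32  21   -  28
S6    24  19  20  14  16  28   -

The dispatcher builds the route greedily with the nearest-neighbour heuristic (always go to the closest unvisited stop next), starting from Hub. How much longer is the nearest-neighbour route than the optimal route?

Excess over optimum: 6 min.

From Hub: S3=10, S4=17, S1=20, S6=24, S2=30, S5=35 → choose S3 (10).
From S3: S6=14, S4=19, S1=22, S2=24, S5=32 → choose S6 (14).
From S6: S4=16, S1=19, S2=20, S5=28 → choose S4 (16).
From S4: S1=3, S2=13, S5=21 → choose S1 (3).
From S1: S2=16, S5=24 → choose S2 (16).
From S2: S5=8 → choose S5 (8).
NN route Hub → S3 → S6 → S4 → S1 → S2 → S5 → Hub costs 102.
Optimal: Hub → S1 → S4 → S2 → S5 → S6 → S3 → Hub costs 96 (by enumerating all 360 distinct tours).
Excess = 102 − 96 = 6.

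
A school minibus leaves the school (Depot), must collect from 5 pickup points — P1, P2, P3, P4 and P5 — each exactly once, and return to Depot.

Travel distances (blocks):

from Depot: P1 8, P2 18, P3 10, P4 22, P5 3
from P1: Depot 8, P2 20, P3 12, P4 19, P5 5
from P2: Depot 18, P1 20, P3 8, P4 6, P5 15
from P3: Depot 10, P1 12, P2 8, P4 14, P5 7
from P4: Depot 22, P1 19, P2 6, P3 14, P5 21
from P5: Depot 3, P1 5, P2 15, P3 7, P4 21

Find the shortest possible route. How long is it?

Minimum total distance: 51 blocks.

With 5 stops there are 5!/2 = 60 distinct round trips (a route and its reverse cost the same).
Depot - P1 - P2 - P3 - P4 - P5 - Depot: 8+20+8+14+21+3 = 74
Depot - P1 - P2 - P3 - P5 - P4 - Depot: 8+20+8+7+21+22 = 86
Depot - P1 - P2 - P4 - P3 - P5 - Depot: 8+20+6+14+7+3 = 58
Depot - P1 - P2 - P4 - P5 - P3 - Depot: 8+20+6+21+7+10 = 72
Depot - P1 - P2 - P5 - P3 - P4 - Depot: 8+20+15+7+14+22 = 86
Depot - P1 - P2 - P5 - P4 - P3 - Depot: 8+20+15+21+14+10 = 88
Depot - P1 - P3 - P2 - P4 - P5 - Depot: 8+12+8+6+21+3 = 58
Depot - P1 - P3 - P2 - P5 - P4 - Depot: 8+12+8+15+21+22 = 86
Depot - P1 - P3 - P4 - P2 - P5 - Depot: 8+12+14+6+15+3 = 58
Depot - P1 - P3 - P4 - P5 - P2 - Depot: 8+12+14+21+15+18 = 88
Depot - P1 - P3 - P5 - P2 - P4 - Depot: 8+12+7+15+6+22 = 70
Depot - P1 - P3 - P5 - P4 - P2 - Depot: 8+12+7+21+6+18 = 72
Depot - P1 - P4 - P2 - P3 - P5 - Depot: 8+19+6+8+7+3 = 51
Depot - P1 - P4 - P2 - P5 - P3 - Depot: 8+19+6+15+7+10 = 65
… (46 more)
The minimum is 51.
One optimal route: Depot → P1 → P4 → P2 → P3 → P5 → Depot (or its reverse).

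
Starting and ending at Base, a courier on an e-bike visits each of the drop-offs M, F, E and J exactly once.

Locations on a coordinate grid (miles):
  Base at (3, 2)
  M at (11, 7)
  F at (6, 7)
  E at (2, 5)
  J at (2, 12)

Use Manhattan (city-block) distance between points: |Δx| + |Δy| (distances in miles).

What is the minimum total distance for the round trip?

There are 12 distinct closed tours to check (reversals are equivalent).
Base - M - F - E - J - Base: 13+5+6+7+11 = 42
Base - M - F - J - E - Base: 13+5+9+7+4 = 38
Base - M - E - F - J - Base: 13+11+6+9+11 = 50
Base - M - E - J - F - Base: 13+11+7+9+8 = 48
Base - M - J - F - E - Base: 13+14+9+6+4 = 46
Base - M - J - E - F - Base: 13+14+7+6+8 = 48
Base - F - M - E - J - Base: 8+5+11+7+11 = 42
Base - F - M - J - E - Base: 8+5+14+7+4 = 38
Base - F - E - M - J - Base: 8+6+11+14+11 = 50
Base - F - J - M - E - Base: 8+9+14+11+4 = 46
Base - E - M - F - J - Base: 4+11+5+9+11 = 40
Base - E - F - M - J - Base: 4+6+5+14+11 = 40
The minimum is 38.
One optimal route: Base → M → F → J → E → Base (or its reverse).

38 miles — the shortest possible round trip.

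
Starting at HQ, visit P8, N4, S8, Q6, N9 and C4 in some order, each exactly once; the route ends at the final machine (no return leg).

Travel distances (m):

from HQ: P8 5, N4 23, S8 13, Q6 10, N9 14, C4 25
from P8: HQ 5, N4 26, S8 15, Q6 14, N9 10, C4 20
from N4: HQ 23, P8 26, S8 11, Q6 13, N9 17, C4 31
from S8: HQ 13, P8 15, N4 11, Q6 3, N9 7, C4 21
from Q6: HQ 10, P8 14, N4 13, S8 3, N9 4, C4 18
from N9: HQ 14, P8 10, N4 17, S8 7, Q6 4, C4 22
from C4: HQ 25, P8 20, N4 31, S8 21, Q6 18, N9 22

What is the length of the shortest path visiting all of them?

Minimum one-way distance = 64 m.

There are 6! = 720 possible orderings.
HQ→P8→N4→S8→Q6→N9→C4: 5+26+11+3+4+22 = 71
HQ→P8→N4→S8→Q6→C4→N9: 5+26+11+3+18+22 = 85
HQ→P8→N4→S8→N9→Q6→C4: 5+26+11+7+4+18 = 71
HQ→P8→N4→S8→N9→C4→Q6: 5+26+11+7+22+18 = 89
HQ→P8→N4→S8→C4→Q6→N9: 5+26+11+21+18+4 = 85
HQ→P8→N4→S8→C4→N9→Q6: 5+26+11+21+22+4 = 89
HQ→P8→N4→Q6→S8→N9→C4: 5+26+13+3+7+22 = 76
HQ→P8→N4→Q6→S8→C4→N9: 5+26+13+3+21+22 = 90
… (712 more)
HQ→P8→N9→N4→S8→Q6→C4: 5+10+17+11+3+18 = 64  ← best
The minimum is 64.
One shortest path: HQ → P8 → N9 → N4 → S8 → Q6 → C4.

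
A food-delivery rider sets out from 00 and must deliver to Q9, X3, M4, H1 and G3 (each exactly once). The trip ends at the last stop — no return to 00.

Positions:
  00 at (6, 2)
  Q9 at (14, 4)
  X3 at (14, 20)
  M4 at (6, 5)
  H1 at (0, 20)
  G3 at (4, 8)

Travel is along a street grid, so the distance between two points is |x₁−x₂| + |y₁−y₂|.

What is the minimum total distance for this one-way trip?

There are 5! = 120 possible orderings.
00 → Q9 → X3 → M4 → H1 → G3: 10+16+23+21+16 = 86
00 → Q9 → X3 → M4 → G3 → H1: 10+16+23+5+16 = 70
00 → Q9 → X3 → H1 → M4 → G3: 10+16+14+21+5 = 66
00 → Q9 → X3 → H1 → G3 → M4: 10+16+14+16+5 = 61
00 → Q9 → X3 → G3 → M4 → H1: 10+16+22+5+21 = 74
00 → Q9 → X3 → G3 → H1 → M4: 10+16+22+16+21 = 85
00 → Q9 → M4 → X3 → H1 → G3: 10+9+23+14+16 = 72
00 → Q9 → M4 → X3 → G3 → H1: 10+9+23+22+16 = 80
00 → Q9 → M4 → H1 → X3 → G3: 10+9+21+14+22 = 76
00 → Q9 → M4 → H1 → G3 → X3: 10+9+21+16+22 = 78
00 → Q9 → M4 → G3 → X3 → H1: 10+9+5+22+14 = 60
00 → Q9 → M4 → G3 → H1 → X3: 10+9+5+16+14 = 54
00 → Q9 → H1 → X3 → M4 → G3: 10+30+14+23+5 = 82
00 → Q9 → H1 → X3 → G3 → M4: 10+30+14+22+5 = 81
… (106 more)
00 → M4 → G3 → Q9 → X3 → H1: 3+5+14+16+14 = 52  ← best
The minimum is 52.
One shortest path: 00 → M4 → G3 → Q9 → X3 → H1.

Minimum one-way distance = 52.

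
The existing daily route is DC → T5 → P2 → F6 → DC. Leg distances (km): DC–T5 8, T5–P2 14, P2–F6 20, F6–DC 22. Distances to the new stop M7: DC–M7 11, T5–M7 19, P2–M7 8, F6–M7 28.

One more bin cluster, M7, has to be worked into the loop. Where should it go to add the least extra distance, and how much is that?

Insertion cost between consecutive stops i–j is d(i,M7) + d(M7,j) − d(i,j):
  between DC and T5: 11 + 19 − 8 = 22
  between T5 and P2: 19 + 8 − 14 = 13
  between P2 and F6: 8 + 28 − 20 = 16
  between F6 and DC: 28 + 11 − 22 = 17
Cheapest insertion is between T5 and P2, adding 13.
New total = 64 + 13 = 77.

Adding 13 km by placing M7 on the T5–P2 leg.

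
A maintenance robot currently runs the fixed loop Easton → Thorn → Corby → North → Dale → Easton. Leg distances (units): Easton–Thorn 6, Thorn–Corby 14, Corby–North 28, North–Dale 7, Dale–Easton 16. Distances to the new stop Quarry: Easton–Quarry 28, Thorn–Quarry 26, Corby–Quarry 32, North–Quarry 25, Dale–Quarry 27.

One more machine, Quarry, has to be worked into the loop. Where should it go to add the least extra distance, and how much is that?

+29 — insert Quarry between Corby and North.

Insertion cost between consecutive stops i–j is d(i,Quarry) + d(Quarry,j) − d(i,j):
  between Easton and Thorn: 28 + 26 − 6 = 48
  between Thorn and Corby: 26 + 32 − 14 = 44
  between Corby and North: 32 + 25 − 28 = 29
  between North and Dale: 25 + 27 − 7 = 45
  between Dale and Easton: 27 + 28 − 16 = 39
Cheapest insertion is between Corby and North, adding 29.
New total = 71 + 29 = 100.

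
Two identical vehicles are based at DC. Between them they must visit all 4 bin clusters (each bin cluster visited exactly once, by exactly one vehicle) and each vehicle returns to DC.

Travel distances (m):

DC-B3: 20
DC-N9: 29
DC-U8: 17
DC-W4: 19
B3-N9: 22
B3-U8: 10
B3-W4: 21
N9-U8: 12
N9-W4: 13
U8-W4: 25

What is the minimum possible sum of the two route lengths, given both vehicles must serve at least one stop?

Try each way of splitting the stops between the two vehicles (each non-empty) and, for each split, find the best tour for each vehicle:
  {B3} + {N9, U8, W4}: 40 + 61 = 101
  {N9} + {B3, U8, W4}: 58 + 67 = 125
  {B3, N9} + {U8, W4}: 71 + 61 = 132
  {U8} + {B3, N9, W4}: 34 + 74 = 108
  {B3, U8} + {N9, W4}: 47 + 61 = 108
  {N9, U8} + {B3, W4}: 58 + 60 = 118
  … (7 splits in total)
Best: vehicle 1 DC → B3 → DC = 40; vehicle 2 DC → U8 → N9 → W4 → DC = 61; combined 101.

Minimum combined distance: 101 m.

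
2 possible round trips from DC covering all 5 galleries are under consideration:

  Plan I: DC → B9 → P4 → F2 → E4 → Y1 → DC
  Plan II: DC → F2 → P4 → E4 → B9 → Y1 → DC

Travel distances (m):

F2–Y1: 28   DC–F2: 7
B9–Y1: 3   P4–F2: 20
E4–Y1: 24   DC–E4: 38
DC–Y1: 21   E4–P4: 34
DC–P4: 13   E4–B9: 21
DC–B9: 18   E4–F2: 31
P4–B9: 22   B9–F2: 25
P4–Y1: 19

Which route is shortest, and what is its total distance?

Plan I: 18 + 22 + 20 + 31 + 24 + 21 = 136
Plan II: 7 + 20 + 34 + 21 + 3 + 21 = 106

Shortest is Plan II, total 106 m.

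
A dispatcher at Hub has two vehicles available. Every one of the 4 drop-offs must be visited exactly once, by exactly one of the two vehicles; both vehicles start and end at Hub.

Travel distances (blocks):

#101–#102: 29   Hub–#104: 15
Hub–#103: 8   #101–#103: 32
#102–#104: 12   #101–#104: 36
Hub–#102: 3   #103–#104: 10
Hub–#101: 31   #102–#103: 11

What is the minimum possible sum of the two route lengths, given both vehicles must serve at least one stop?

91 blocks — the smallest possible combined total.

Try each way of splitting the stops between the two vehicles (each non-empty) and, for each split, find the best tour for each vehicle:
  {#101} + {#102, #103, #104}: 62 + 33 = 95
  {#102} + {#101, #103, #104}: 6 + 85 = 91
  {#101, #102} + {#103, #104}: 63 + 33 = 96
  {#103} + {#101, #102, #104}: 16 + 82 = 98
  {#101, #103} + {#102, #104}: 71 + 30 = 101
  {#102, #103} + {#101, #104}: 22 + 82 = 104
  … (7 splits in total)
Best: vehicle 1 Hub → #102 → Hub = 6; vehicle 2 Hub → #101 → #104 → #103 → Hub = 85; combined 91.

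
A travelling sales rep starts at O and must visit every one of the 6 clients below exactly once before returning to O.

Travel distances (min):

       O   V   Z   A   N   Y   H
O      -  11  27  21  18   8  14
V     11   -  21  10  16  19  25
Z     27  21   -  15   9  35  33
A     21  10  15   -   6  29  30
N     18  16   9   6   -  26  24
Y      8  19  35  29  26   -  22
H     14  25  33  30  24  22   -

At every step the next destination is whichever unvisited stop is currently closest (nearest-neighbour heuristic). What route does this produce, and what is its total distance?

99 min along O → Y → V → A → N → Z → H → O.

O → [Y:8 / V:11 / H:14 / N:18 / A:21 / Z:27] → Y (8)
Y → [V:19 / H:22 / N:26 / A:29 / Z:35] → V (19)
V → [A:10 / N:16 / Z:21 / H:25] → A (10)
A → [N:6 / Z:15 / H:30] → N (6)
N → [Z:9 / H:24] → Z (9)
Z → [H:33] → H (33)
Return H→O: 14.
Total = 8 + 19 + 10 + 6 + 9 + 33 + 14 = 99.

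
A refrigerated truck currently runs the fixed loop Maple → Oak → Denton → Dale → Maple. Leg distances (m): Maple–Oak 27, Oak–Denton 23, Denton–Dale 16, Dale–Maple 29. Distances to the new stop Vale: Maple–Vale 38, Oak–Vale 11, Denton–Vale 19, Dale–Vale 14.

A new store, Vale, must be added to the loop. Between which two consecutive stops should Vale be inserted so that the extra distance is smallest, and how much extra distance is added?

Insertion cost between consecutive stops i–j is d(i,Vale) + d(Vale,j) − d(i,j):
  between Maple and Oak: 38 + 11 − 27 = 22
  between Oak and Denton: 11 + 19 − 23 = 7
  between Denton and Dale: 19 + 14 − 16 = 17
  between Dale and Maple: 14 + 38 − 29 = 23
Cheapest insertion is between Oak and Denton, adding 7.
New total = 95 + 7 = 102.

Adding 7 m by placing Vale on the Oak–Denton leg.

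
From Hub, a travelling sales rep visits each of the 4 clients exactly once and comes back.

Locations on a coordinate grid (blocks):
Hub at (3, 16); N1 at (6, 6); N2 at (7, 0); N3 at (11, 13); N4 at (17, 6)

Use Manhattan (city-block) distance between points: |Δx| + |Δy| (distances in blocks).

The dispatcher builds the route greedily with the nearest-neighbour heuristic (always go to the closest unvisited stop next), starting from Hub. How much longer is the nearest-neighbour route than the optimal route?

Hub: N3=11, N1=13, N2=20, N4=24 ⇒ N3
N3: N1=12, N4=13, N2=17 ⇒ N1
N1: N2=7, N4=11 ⇒ N2
N2: N4=16 ⇒ N4
NN route Hub → N3 → N1 → N2 → N4 → Hub costs 70.
Optimal: Hub → N1 → N2 → N4 → N3 → Hub costs 60 (by enumerating all 12 distinct tours).
Excess = 70 − 60 = 10.

Excess over optimum: 10 blocks.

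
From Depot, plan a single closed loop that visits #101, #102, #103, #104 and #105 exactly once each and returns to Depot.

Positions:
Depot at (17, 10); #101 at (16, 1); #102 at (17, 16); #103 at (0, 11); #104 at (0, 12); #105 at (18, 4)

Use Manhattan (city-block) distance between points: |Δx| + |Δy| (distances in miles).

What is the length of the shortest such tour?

With 5 stops there are 5!/2 = 60 distinct round trips (a route and its reverse cost the same).
Depot-#101-#102-#103-#104-#105-Depot: 10+16+22+1+26+7 = 82
Depot-#101-#102-#103-#105-#104-Depot: 10+16+22+25+26+19 = 118
Depot-#101-#102-#104-#103-#105-Depot: 10+16+21+1+25+7 = 80
Depot-#101-#102-#104-#105-#103-Depot: 10+16+21+26+25+18 = 116
Depot-#101-#102-#105-#103-#104-Depot: 10+16+13+25+1+19 = 84
Depot-#101-#102-#105-#104-#103-Depot: 10+16+13+26+1+18 = 84
Depot-#101-#103-#102-#104-#105-Depot: 10+26+22+21+26+7 = 112
Depot-#101-#103-#102-#105-#104-Depot: 10+26+22+13+26+19 = 116
Depot-#101-#103-#104-#102-#105-Depot: 10+26+1+21+13+7 = 78
Depot-#101-#103-#104-#105-#102-Depot: 10+26+1+26+13+6 = 82
Depot-#101-#103-#105-#102-#104-Depot: 10+26+25+13+21+19 = 114
Depot-#101-#103-#105-#104-#102-Depot: 10+26+25+26+21+6 = 114
Depot-#101-#104-#102-#103-#105-Depot: 10+27+21+22+25+7 = 112
Depot-#101-#104-#102-#105-#103-Depot: 10+27+21+13+25+18 = 114
… (46 more)
Depot-#102-#104-#103-#101-#105-Depot: 6+21+1+26+5+7 = 66  ← best
The minimum is 66.
One optimal route: Depot → #102 → #104 → #103 → #101 → #105 → Depot (or its reverse).

66 miles — the shortest possible round trip.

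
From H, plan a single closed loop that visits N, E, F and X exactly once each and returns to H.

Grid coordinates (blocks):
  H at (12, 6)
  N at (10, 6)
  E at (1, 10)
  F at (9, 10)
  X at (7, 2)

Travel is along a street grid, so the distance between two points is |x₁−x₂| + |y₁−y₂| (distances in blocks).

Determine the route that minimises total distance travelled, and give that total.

38 blocks — the shortest possible round trip.

With 4 stops there are 4!/2 = 12 distinct round trips (a route and its reverse cost the same).
H-N-E-F-X-H: 2+13+8+10+9 = 42
H-N-E-X-F-H: 2+13+14+10+7 = 46
H-N-F-E-X-H: 2+5+8+14+9 = 38
H-N-F-X-E-H: 2+5+10+14+15 = 46
H-N-X-E-F-H: 2+7+14+8+7 = 38
H-N-X-F-E-H: 2+7+10+8+15 = 42
H-E-N-F-X-H: 15+13+5+10+9 = 52
H-E-N-X-F-H: 15+13+7+10+7 = 52
H-E-F-N-X-H: 15+8+5+7+9 = 44
H-E-X-N-F-H: 15+14+7+5+7 = 48
H-F-N-E-X-H: 7+5+13+14+9 = 48
H-F-E-N-X-H: 7+8+13+7+9 = 44
The minimum is 38.
One optimal route: H → N → F → E → X → H (or its reverse).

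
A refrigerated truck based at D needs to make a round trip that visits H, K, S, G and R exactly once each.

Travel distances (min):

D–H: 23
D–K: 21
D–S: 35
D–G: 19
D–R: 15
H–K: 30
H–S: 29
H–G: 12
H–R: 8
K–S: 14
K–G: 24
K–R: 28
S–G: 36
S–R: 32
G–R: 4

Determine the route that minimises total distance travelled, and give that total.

95 min — the shortest possible round trip.

There are 60 distinct closed tours to check (reversals are equivalent).
D-H-K-S-G-R-D: 23+30+14+36+4+15 = 122
D-H-K-S-R-G-D: 23+30+14+32+4+19 = 122
D-H-K-G-S-R-D: 23+30+24+36+32+15 = 160
D-H-K-G-R-S-D: 23+30+24+4+32+35 = 148
D-H-K-R-S-G-D: 23+30+28+32+36+19 = 168
D-H-K-R-G-S-D: 23+30+28+4+36+35 = 156
D-H-S-K-G-R-D: 23+29+14+24+4+15 = 109
D-H-S-K-R-G-D: 23+29+14+28+4+19 = 117
D-H-S-G-K-R-D: 23+29+36+24+28+15 = 155
D-H-S-G-R-K-D: 23+29+36+4+28+21 = 141
D-H-S-R-K-G-D: 23+29+32+28+24+19 = 155
D-H-S-R-G-K-D: 23+29+32+4+24+21 = 133
D-H-G-K-S-R-D: 23+12+24+14+32+15 = 120
D-H-G-K-R-S-D: 23+12+24+28+32+35 = 154
… (46 more)
D-K-S-H-G-R-D: 21+14+29+12+4+15 = 95  ← best
The minimum is 95.
One optimal route: D → K → S → H → G → R → D (or its reverse).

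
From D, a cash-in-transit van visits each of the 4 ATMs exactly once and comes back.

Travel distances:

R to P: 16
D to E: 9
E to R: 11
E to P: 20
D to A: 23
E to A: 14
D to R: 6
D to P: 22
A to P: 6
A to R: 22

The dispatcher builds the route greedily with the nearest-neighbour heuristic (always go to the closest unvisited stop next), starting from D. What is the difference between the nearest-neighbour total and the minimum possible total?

Excess over optimum: 8.

From D: R=6, E=9, P=22, A=23 → choose R (6).
From R: E=11, P=16, A=22 → choose E (11).
From E: A=14, P=20 → choose A (14).
From A: P=6 → choose P (6).
NN route D → R → E → A → P → D costs 59.
Optimal: D → E → A → P → R → D costs 51 (by enumerating all 12 distinct tours).
Excess = 59 − 51 = 8.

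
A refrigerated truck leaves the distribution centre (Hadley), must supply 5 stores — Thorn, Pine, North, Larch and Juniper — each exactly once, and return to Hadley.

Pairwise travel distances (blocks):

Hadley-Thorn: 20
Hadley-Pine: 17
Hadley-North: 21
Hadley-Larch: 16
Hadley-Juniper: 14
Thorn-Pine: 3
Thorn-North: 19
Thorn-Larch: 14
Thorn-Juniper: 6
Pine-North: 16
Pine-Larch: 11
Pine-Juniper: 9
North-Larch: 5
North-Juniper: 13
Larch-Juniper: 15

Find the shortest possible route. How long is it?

There are 60 distinct closed tours to check (reversals are equivalent).
Hadley → Thorn → Pine → North → Larch → Juniper → Hadley: 20+3+16+5+15+14 = 73
Hadley → Thorn → Pine → North → Juniper → Larch → Hadley: 20+3+16+13+15+16 = 83
Hadley → Thorn → Pine → Larch → North → Juniper → Hadley: 20+3+11+5+13+14 = 66
Hadley → Thorn → Pine → Larch → Juniper → North → Hadley: 20+3+11+15+13+21 = 83
Hadley → Thorn → Pine → Juniper → North → Larch → Hadley: 20+3+9+13+5+16 = 66
Hadley → Thorn → Pine → Juniper → Larch → North → Hadley: 20+3+9+15+5+21 = 73
Hadley → Thorn → North → Pine → Larch → Juniper → Hadley: 20+19+16+11+15+14 = 95
Hadley → Thorn → North → Pine → Juniper → Larch → Hadley: 20+19+16+9+15+16 = 95
Hadley → Thorn → North → Larch → Pine → Juniper → Hadley: 20+19+5+11+9+14 = 78
Hadley → Thorn → North → Larch → Juniper → Pine → Hadley: 20+19+5+15+9+17 = 85
Hadley → Thorn → North → Juniper → Pine → Larch → Hadley: 20+19+13+9+11+16 = 88
Hadley → Thorn → North → Juniper → Larch → Pine → Hadley: 20+19+13+15+11+17 = 95
Hadley → Thorn → Larch → Pine → North → Juniper → Hadley: 20+14+11+16+13+14 = 88
Hadley → Thorn → Larch → Pine → Juniper → North → Hadley: 20+14+11+9+13+21 = 88
… (46 more)
Hadley → Pine → Thorn → Juniper → North → Larch → Hadley: 17+3+6+13+5+16 = 60  ← best
The minimum is 60.
One optimal route: Hadley → Pine → Thorn → Juniper → North → Larch → Hadley (or its reverse).

Shortest round trip = 60 blocks.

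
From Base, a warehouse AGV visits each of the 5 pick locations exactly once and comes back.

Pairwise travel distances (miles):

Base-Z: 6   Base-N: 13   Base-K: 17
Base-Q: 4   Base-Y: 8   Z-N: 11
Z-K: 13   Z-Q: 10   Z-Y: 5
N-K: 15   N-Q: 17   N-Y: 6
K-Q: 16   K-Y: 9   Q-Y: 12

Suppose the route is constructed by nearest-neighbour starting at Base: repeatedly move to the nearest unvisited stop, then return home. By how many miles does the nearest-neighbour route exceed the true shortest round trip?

Excess over optimum: 5 miles.

From Base: Q=4, Z=6, Y=8, N=13, K=17 → choose Q (4).
From Q: Z=10, Y=12, K=16, N=17 → choose Z (10).
From Z: Y=5, N=11, K=13 → choose Y (5).
From Y: N=6, K=9 → choose N (6).
From N: K=15 → choose K (15).
NN route Base → Q → Z → Y → N → K → Base costs 57.
Optimal: Base → Z → N → Y → K → Q → Base costs 52 (by enumerating all 60 distinct tours).
Excess = 57 − 52 = 5.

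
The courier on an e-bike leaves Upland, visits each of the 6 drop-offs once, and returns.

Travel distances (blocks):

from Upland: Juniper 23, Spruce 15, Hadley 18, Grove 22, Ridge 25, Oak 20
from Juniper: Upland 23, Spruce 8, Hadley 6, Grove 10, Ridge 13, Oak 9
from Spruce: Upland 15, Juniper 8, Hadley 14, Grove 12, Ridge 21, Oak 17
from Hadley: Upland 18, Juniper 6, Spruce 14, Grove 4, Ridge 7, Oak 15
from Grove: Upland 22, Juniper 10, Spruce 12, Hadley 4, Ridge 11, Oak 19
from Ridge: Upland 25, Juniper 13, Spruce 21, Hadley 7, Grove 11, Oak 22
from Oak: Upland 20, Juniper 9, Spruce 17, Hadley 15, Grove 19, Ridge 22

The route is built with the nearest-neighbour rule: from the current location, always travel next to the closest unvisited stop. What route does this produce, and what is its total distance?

Upland → [Spruce:15 / Hadley:18 / Oak:20 / Grove:22 / Juniper:23 / Ridge:25] → Spruce (15)
Spruce → [Juniper:8 / Grove:12 / Hadley:14 / Oak:17 / Ridge:21] → Juniper (8)
Juniper → [Hadley:6 / Oak:9 / Grove:10 / Ridge:13] → Hadley (6)
Hadley → [Grove:4 / Ridge:7 / Oak:15] → Grove (4)
Grove → [Ridge:11 / Oak:19] → Ridge (11)
Ridge → [Oak:22] → Oak (22)
Return Oak→Upland: 20.
Total = 15 + 8 + 6 + 4 + 11 + 22 + 20 = 86.

Nearest-neighbour total = 86 blocks; route Upland → Spruce → Juniper → Hadley → Grove → Ridge → Oak → Upland.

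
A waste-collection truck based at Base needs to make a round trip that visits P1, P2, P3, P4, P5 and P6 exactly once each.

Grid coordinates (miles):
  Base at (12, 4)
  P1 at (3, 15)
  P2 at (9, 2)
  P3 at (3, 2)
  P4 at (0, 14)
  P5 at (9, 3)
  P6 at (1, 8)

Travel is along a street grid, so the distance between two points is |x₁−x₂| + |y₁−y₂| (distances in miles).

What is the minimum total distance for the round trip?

Base - P1 - P2 - P3 - P4 - P5 - P6 - Base: 20+19+6+15+20+13+15 = 108
Base - P1 - P2 - P3 - P4 - P6 - P5 - Base: 20+19+6+15+7+13+4 = 84
Base - P1 - P2 - P3 - P5 - P4 - P6 - Base: 20+19+6+7+20+7+15 = 94
Base - P1 - P2 - P3 - P5 - P6 - P4 - Base: 20+19+6+7+13+7+22 = 94
Base - P1 - P2 - P3 - P6 - P4 - P5 - Base: 20+19+6+8+7+20+4 = 84
Base - P1 - P2 - P3 - P6 - P5 - P4 - Base: 20+19+6+8+13+20+22 = 108
Base - P1 - P2 - P4 - P3 - P5 - P6 - Base: 20+19+21+15+7+13+15 = 110
Base - P1 - P2 - P4 - P3 - P6 - P5 - Base: 20+19+21+15+8+13+4 = 100
… (352 more)
Base - P1 - P4 - P6 - P3 - P2 - P5 - Base: 20+4+7+8+6+1+4 = 50  ← best
The minimum is 50.
One optimal route: Base → P1 → P4 → P6 → P3 → P2 → P5 → Base (or its reverse).

Minimum total distance: 50 miles.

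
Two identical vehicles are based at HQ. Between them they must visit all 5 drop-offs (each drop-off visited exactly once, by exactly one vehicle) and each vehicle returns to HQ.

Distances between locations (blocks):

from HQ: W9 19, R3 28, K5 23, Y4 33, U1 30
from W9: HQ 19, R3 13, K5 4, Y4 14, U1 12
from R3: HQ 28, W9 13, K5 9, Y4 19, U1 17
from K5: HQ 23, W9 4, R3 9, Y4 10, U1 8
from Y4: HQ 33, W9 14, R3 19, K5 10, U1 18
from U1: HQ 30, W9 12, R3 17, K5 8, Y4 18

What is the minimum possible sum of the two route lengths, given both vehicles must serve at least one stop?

Check every non-empty split of the stops between the two vehicles; for each half take its own optimal tour:
  {W9} + {R3, K5, Y4, U1}: 38 + 95 = 133
  {R3} + {W9, K5, Y4, U1}: 56 + 81 = 137
  {W9, R3} + {K5, Y4, U1}: 60 + 81 = 141
  {K5} + {W9, R3, Y4, U1}: 46 + 96 = 142
  {W9, K5} + {R3, Y4, U1}: 46 + 95 = 141
  {R3, K5} + {W9, Y4, U1}: 60 + 81 = 141
  … (15 splits in total)
Best: vehicle 1 HQ → W9 → HQ = 38; vehicle 2 HQ → R3 → K5 → Y4 → U1 → HQ = 95; combined 133.

Minimum combined distance: 133 blocks.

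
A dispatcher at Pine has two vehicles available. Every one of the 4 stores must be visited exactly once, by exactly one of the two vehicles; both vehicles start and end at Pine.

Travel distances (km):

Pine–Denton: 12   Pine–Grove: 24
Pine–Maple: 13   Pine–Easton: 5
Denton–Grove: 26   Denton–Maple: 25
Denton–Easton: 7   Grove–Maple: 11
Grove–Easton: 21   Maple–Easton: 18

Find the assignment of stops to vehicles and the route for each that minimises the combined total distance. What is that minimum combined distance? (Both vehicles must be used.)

72 km — the smallest possible combined total.

Check every non-empty split of the stops between the two vehicles; for each half take its own optimal tour:
  {Denton} + {Grove, Maple, Easton}: 24 + 50 = 74
  {Grove} + {Denton, Maple, Easton}: 48 + 50 = 98
  {Denton, Grove} + {Maple, Easton}: 62 + 36 = 98
  {Maple} + {Denton, Grove, Easton}: 26 + 62 = 88
  {Denton, Maple} + {Grove, Easton}: 50 + 50 = 100
  {Grove, Maple} + {Denton, Easton}: 48 + 24 = 72
  … (7 splits in total)
Best: vehicle 1 Pine → Grove → Maple → Pine = 48; vehicle 2 Pine → Denton → Easton → Pine = 24; combined 72.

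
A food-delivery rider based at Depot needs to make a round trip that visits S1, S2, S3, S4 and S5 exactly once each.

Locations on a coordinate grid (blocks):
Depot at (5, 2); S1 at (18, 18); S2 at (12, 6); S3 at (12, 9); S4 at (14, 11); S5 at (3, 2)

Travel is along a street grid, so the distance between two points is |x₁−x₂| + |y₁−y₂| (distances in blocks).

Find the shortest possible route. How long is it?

Depot→S1→S2→S3→S4→S5→Depot: 29+18+3+4+20+2 = 76
Depot→S1→S2→S3→S5→S4→Depot: 29+18+3+16+20+18 = 104
Depot→S1→S2→S4→S3→S5→Depot: 29+18+7+4+16+2 = 76
Depot→S1→S2→S4→S5→S3→Depot: 29+18+7+20+16+14 = 104
Depot→S1→S2→S5→S3→S4→Depot: 29+18+13+16+4+18 = 98
Depot→S1→S2→S5→S4→S3→Depot: 29+18+13+20+4+14 = 98
Depot→S1→S3→S2→S4→S5→Depot: 29+15+3+7+20+2 = 76
Depot→S1→S3→S2→S5→S4→Depot: 29+15+3+13+20+18 = 98
Depot→S1→S3→S4→S2→S5→Depot: 29+15+4+7+13+2 = 70
Depot→S1→S3→S4→S5→S2→Depot: 29+15+4+20+13+11 = 92
Depot→S1→S3→S5→S2→S4→Depot: 29+15+16+13+7+18 = 98
Depot→S1→S3→S5→S4→S2→Depot: 29+15+16+20+7+11 = 98
Depot→S1→S4→S2→S3→S5→Depot: 29+11+7+3+16+2 = 68
Depot→S1→S4→S2→S5→S3→Depot: 29+11+7+13+16+14 = 90
… (46 more)
Depot→S1→S4→S3→S2→S5→Depot: 29+11+4+3+13+2 = 62  ← best
The minimum is 62.
One optimal route: Depot → S1 → S4 → S3 → S2 → S5 → Depot (or its reverse).

Shortest round trip = 62 blocks.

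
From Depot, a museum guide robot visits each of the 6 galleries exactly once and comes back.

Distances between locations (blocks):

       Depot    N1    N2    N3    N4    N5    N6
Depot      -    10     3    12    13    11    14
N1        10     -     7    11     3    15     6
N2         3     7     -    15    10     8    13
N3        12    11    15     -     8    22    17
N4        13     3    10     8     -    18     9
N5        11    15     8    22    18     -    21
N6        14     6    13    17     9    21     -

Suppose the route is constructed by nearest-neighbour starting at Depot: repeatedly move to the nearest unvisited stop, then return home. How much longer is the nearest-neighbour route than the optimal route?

9 blocks longer than the optimal tour.

Depot: N2=3, N1=10, N5=11, N3=12, N4=13, N6=14 ⇒ N2
N2: N1=7, N5=8, N4=10, N6=13, N3=15 ⇒ N1
N1: N4=3, N6=6, N3=11, N5=15 ⇒ N4
N4: N3=8, N6=9, N5=18 ⇒ N3
N3: N6=17, N5=22 ⇒ N6
N6: N5=21 ⇒ N5
NN route Depot → N2 → N1 → N4 → N3 → N6 → N5 → Depot costs 70.
Optimal: Depot → N2 → N5 → N1 → N6 → N4 → N3 → Depot costs 61 (by enumerating all 360 distinct tours).
Excess = 70 − 61 = 9.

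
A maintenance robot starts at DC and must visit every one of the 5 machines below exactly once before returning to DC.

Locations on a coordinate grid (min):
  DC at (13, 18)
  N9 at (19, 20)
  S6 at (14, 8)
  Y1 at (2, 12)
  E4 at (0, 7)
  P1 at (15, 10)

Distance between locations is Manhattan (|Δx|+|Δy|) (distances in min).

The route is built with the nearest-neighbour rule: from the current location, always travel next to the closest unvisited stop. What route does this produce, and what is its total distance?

Total distance 64 min via the nearest-neighbour route DC → N9 → P1 → S6 → E4 → Y1 → DC.

From DC: distances to unvisited — N9=8, P1=10, S6=11, Y1=17, E4=24. Nearest is N9 (8).
From N9: distances to unvisited — P1=14, S6=17, Y1=25, E4=32. Nearest is P1 (14).
From P1: distances to unvisited — S6=3, Y1=15, E4=18. Nearest is S6 (3).
From S6: distances to unvisited — E4=15, Y1=16. Nearest is E4 (15).
From E4: distances to unvisited — Y1=7. Nearest is Y1 (7).
Return Y1→DC: 17.
Total = 8 + 14 + 3 + 15 + 7 + 17 = 64.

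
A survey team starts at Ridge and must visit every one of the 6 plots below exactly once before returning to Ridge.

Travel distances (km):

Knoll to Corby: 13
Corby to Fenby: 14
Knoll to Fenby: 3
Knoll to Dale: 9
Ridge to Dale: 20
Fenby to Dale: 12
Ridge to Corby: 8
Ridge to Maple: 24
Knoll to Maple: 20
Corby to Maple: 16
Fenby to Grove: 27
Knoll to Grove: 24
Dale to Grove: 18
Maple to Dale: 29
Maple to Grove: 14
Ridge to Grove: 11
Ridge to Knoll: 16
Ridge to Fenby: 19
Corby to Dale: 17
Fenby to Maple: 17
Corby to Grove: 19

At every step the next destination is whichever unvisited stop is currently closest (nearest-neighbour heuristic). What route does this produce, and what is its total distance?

At Ridge the remaining stops are Corby 8, Grove 11, Knoll 16, Fenby 19, Dale 20, Maple 24; go to Corby.
At Corby the remaining stops are Knoll 13, Fenby 14, Maple 16, Dale 17, Grove 19; go to Knoll.
At Knoll the remaining stops are Fenby 3, Dale 9, Maple 20, Grove 24; go to Fenby.
At Fenby the remaining stops are Dale 12, Maple 17, Grove 27; go to Dale.
At Dale the remaining stops are Grove 18, Maple 29; go to Grove.
At Grove the remaining stops are Maple 14; go to Maple.
Return Maple→Ridge: 24.
Total = 8 + 13 + 3 + 12 + 18 + 14 + 24 = 92.

Nearest-neighbour total = 92 km; route Ridge → Corby → Knoll → Fenby → Dale → Grove → Maple → Ridge.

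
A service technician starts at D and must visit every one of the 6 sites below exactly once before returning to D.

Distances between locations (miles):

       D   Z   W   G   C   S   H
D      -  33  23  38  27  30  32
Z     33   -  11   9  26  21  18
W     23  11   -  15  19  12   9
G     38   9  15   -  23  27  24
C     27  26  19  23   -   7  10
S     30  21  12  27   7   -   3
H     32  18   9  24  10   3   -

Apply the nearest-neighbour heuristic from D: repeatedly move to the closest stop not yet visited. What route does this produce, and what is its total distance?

From D: distances to unvisited — W=23, C=27, S=30, H=32, Z=33, G=38. Nearest is W (23).
From W: distances to unvisited — H=9, Z=11, S=12, G=15, C=19. Nearest is H (9).
From H: distances to unvisited — S=3, C=10, Z=18, G=24. Nearest is S (3).
From S: distances to unvisited — C=7, Z=21, G=27. Nearest is C (7).
From C: distances to unvisited — G=23, Z=26. Nearest is G (23).
From G: distances to unvisited — Z=9. Nearest is Z (9).
Return Z→D: 33.
Total = 23 + 9 + 3 + 7 + 23 + 9 + 33 = 107.

Nearest-neighbour total = 107 miles; route D → W → H → S → C → G → Z → D.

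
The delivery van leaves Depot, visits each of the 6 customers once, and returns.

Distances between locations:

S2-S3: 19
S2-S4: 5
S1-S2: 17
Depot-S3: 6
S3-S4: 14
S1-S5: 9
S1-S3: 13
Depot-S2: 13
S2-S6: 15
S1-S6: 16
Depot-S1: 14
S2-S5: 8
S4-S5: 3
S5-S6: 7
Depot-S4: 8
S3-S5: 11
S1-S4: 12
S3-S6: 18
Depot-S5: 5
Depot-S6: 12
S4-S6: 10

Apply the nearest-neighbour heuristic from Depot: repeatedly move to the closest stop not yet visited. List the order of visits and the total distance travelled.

Depot → [S5:5 / S3:6 / S4:8 / S6:12 / S2:13 / S1:14] → S5 (5)
S5 → [S4:3 / S6:7 / S2:8 / S1:9 / S3:11] → S4 (3)
S4 → [S2:5 / S6:10 / S1:12 / S3:14] → S2 (5)
S2 → [S6:15 / S1:17 / S3:19] → S6 (15)
S6 → [S1:16 / S3:18] → S1 (16)
S1 → [S3:13] → S3 (13)
Return S3→Depot: 6.
Total = 5 + 3 + 5 + 15 + 16 + 13 + 6 = 63.

63 along Depot → S5 → S4 → S2 → S6 → S1 → S3 → Depot.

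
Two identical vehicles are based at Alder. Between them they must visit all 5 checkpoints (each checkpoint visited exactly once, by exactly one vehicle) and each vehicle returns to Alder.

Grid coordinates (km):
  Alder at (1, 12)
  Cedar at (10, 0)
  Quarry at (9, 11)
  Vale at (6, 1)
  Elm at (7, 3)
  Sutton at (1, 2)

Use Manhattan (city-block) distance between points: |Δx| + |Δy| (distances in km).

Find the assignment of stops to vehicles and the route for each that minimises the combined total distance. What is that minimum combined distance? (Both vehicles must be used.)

Try each way of splitting the stops between the two vehicles (each non-empty) and, for each split, find the best tour for each vehicle:
  {Cedar} + {Quarry, Vale, Elm, Sutton}: 42 + 38 = 80
  {Quarry} + {Cedar, Vale, Elm, Sutton}: 18 + 42 = 60
  {Cedar, Quarry} + {Vale, Elm, Sutton}: 42 + 34 = 76
  {Vale} + {Cedar, Quarry, Elm, Sutton}: 32 + 44 = 76
  {Cedar, Vale} + {Quarry, Elm, Sutton}: 42 + 36 = 78
  {Quarry, Vale} + {Cedar, Elm, Sutton}: 38 + 42 = 80
  … (15 splits in total)
Best: vehicle 1 Alder → Quarry → Alder = 18; vehicle 2 Alder → Elm → Cedar → Vale → Sutton → Alder = 42; combined 60.

Minimum combined distance: 60 km.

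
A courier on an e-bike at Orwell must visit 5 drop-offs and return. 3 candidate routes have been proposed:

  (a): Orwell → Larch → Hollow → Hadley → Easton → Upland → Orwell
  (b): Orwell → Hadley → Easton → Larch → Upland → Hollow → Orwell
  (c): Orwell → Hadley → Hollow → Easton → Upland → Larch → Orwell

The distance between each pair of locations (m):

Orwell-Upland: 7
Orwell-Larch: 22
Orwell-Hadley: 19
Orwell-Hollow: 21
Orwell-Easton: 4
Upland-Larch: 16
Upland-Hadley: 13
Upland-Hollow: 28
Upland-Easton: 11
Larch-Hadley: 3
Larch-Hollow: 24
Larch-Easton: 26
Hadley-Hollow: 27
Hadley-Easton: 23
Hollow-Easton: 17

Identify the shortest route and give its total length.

Shortest is (c), total 112 m.

(a): 22 + 24 + 27 + 23 + 11 + 7 = 114
(b): 19 + 23 + 26 + 16 + 28 + 21 = 133
(c): 19 + 27 + 17 + 11 + 16 + 22 = 112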